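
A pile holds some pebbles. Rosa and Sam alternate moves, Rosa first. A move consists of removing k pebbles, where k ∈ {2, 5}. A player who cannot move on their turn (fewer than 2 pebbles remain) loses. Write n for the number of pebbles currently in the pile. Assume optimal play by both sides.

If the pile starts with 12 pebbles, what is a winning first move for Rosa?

Remove 5, leaving 7.

Build the W/L table. Terminal = L. A non-terminal position is W if it has a move to some L; otherwise it is L.
n=0: no move → L
n=1: no move → L
n=2: →0(L), so W
n=3: →1(L), so W
n=4: →2(W) only, which is W, so L
n=5: →0(L), so W
n=6: →4(L), so W
n=7: →5(W), 2(W) — all W, so L
n=8: →6(W), 3(W) — all W, so L
n=9: →7(L), so W
n=10: →8(L), so W
n=11: →9(W), 6(W) — all W, so L
n=12: →7(L), so W
From 12, the L positions reachable in one move are: 7.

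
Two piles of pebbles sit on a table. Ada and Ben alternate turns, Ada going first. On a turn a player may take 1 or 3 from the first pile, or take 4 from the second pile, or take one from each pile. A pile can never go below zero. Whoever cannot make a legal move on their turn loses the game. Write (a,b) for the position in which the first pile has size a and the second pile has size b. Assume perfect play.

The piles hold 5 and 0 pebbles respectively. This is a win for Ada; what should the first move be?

Use the standard recursion: the mover loses at a terminal position; elsewhere, the mover wins exactly when some move hands the opponent an L position.
No move ever increases a pile, so every position that can arise here has a ≤ 5 and b ≤ 0; it is enough to label the cells with 0 ≤ a ≤ 5 and 0 ≤ b ≤ 0.
Every move lowers a or b (never raises either), so fill the grid row by row in increasing a, and left to right within a row: each cell's successors are then already labelled.
      b=0
a=0:    L
a=1:    W
a=2:    L
a=3:    W
a=4:    L
a=5:    W
Cells with no legal move (terminal, hence L): (0,0).
The remaining L cells, each justified by listing all of its moves:
(2,0): the only move is to (1,0)(W), a W ⇒ L
(4,0): moves to (3,0)(W), (1,0)(W); every one is W ⇒ L
Every other cell has at least one move into one of the L cells above, so it is W.
From (5,0), the L positions reachable in one move are: (4,0), (2,0). Any move reaching one of these is winning.

Move to (4,0).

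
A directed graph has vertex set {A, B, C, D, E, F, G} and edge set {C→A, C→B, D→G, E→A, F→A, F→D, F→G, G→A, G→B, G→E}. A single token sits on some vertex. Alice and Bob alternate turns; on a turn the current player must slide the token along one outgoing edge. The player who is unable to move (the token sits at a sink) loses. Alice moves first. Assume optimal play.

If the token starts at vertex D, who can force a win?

Bob wins.

Label each position W (a win for the player to move) or L (a loss). A position with no legal move is L; any other position is W exactly when some move reaches an L, and L when every move reaches a W.
Every edge goes from a vertex to one that appears earlier in the order A, B, E, G, C, D, F, so processing vertices in that order labels each vertex after all of its successors.
A: no outgoing edge → L
B: no outgoing edge → L
E: can move to A, which is L ⇒ W
G: can move to B, which is L ⇒ W
C: can move to B, which is L ⇒ W
D: the only move is to G(W), a W ⇒ L
F: can move to D, which is L ⇒ W
Every move from D reaches a W position, so the mover loses.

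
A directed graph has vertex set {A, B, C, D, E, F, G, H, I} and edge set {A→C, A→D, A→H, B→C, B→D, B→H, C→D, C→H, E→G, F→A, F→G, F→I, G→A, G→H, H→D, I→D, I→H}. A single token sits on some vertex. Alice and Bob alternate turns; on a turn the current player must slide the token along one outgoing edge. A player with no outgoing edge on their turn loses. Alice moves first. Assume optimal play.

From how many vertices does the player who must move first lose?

2

Work bottom-up. With no move the player to move loses. Otherwise the position is W if at least one move leads to an L position for the opponent, and L if every move leads to a W.
Every edge goes from a vertex to one that appears earlier in the order D, H, C, B, A, G, I, F, E, so processing vertices in that order labels each vertex after all of its successors.
D: no outgoing edge → L
H: W (go to D, an L position)
C: W (go to D, an L position)
B: W (go to D, an L position)
A: W (go to D, an L position)
G: L (options A(W), H(W) are all W)
I: W (go to D, an L position)
F: W (go to G, an L position)
E: W (go to G, an L position)
The L vertices are D, G; that is 2 in all.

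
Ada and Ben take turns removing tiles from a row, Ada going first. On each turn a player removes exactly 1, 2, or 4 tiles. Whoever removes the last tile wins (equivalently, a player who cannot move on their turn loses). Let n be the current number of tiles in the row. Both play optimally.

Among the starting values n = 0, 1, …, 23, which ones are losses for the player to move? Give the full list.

Classify positions by backward induction: terminal positions (no move available) are L. From any other position, the mover wins iff some move reaches an L.
n=0: no move → L
n=1: can move to 0, which is L ⇒ W
n=2: can move to 0, which is L ⇒ W
n=3: moves to 2(W), 1(W); every one is W ⇒ L
n=4: can move to 3, which is L ⇒ W
n=5: can move to 3, which is L ⇒ W
n=6: moves to 5(W), 4(W), 2(W); every one is W ⇒ L
n=7: can move to 6, which is L ⇒ W
n=8: can move to 6, which is L ⇒ W
n=9: moves to 8(W), 7(W), 5(W); every one is W ⇒ L
n=10: can move to 9, which is L ⇒ W
n=11: can move to 9, which is L ⇒ W
n=12: moves to 11(W), 10(W), 8(W); every one is W ⇒ L
n=13: can move to 12, which is L ⇒ W
n=14: can move to 12, which is L ⇒ W
n=15: moves to 14(W), 13(W), 11(W); every one is W ⇒ L
n=16: can move to 15, which is L ⇒ W
n=17: can move to 15, which is L ⇒ W
n=18: moves to 17(W), 16(W), 14(W); every one is W ⇒ L
n=19: can move to 18, which is L ⇒ W
n=20: can move to 18, which is L ⇒ W
n=21: moves to 20(W), 19(W), 17(W); every one is W ⇒ L
n=22: can move to 21, which is L ⇒ W
n=23: can move to 21, which is L ⇒ W
The losing starting values of n are exactly the entries labelled L in this table (8 of them).

0, 3, 6, 9, 12, 15, 18, 21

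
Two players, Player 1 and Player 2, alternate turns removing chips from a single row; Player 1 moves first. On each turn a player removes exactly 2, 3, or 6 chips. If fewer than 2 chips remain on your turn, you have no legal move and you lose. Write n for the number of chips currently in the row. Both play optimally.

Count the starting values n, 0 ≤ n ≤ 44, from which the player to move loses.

15

Positions with no move are L. A position that does have a move is losing for the player to move precisely when every available move leads to a winning position for the opponent. Fill in the labels:
n=0: no move → L
n=1: no move → L
n=2: →0(L), so W
n=3: →1(L), so W
n=4: →1(L), so W
n=5: →3(W), 2(W) — all W, so L
n=6: →0(L), so W
n=7: →5(L), so W
n=8: →5(L), so W
n=9: →7(W), 6(W), 3(W) — all W, so L
n=10: →8(W), 7(W), 4(W) — all W, so L
n=11: →9(L), so W
n=12: →10(L), so W
n=13: →10(L), so W
n=14: →12(W), 11(W), 8(W) — all W, so L
n=15: →9(L), so W
n=16: →14(L), so W
n=17: →14(L), so W
n=18: →16(W), 15(W), 12(W) — all W, so L
n=19: →17(W), 16(W), 13(W) — all W, so L
n=20: →18(L), so W
n=21: →19(L), so W
n=22: →19(L), so W
n=23: →21(W), 20(W), 17(W) — all W, so L
n=24: →18(L), so W
n=25: →23(L), so W
n=26: →23(L), so W
n=27: →25(W), 24(W), 21(W) — all W, so L
n=28: →26(W), 25(W), 22(W) — all W, so L
n=29: →27(L), so W
n=30: →28(L), so W
n=31: →28(L), so W
n=32: →30(W), 29(W), 26(W) — all W, so L
n=33: →27(L), so W
n=34: →32(L), so W
n=35: →32(L), so W
n=36: →34(W), 33(W), 30(W) — all W, so L
n=37: →35(W), 34(W), 31(W) — all W, so L
n=38: →36(L), so W
n=39: →37(L), so W
n=40: →37(L), so W
n=41: →39(W), 38(W), 35(W) — all W, so L
n=42: →36(L), so W
n=43: →41(L), so W
n=44: →41(L), so W
L entries with 0 ≤ n ≤ 44: n = 0, 1, 5, 9, 10, 14, 18, 19, 23, 27, 28, 32, 36, 37, 41; that makes 15.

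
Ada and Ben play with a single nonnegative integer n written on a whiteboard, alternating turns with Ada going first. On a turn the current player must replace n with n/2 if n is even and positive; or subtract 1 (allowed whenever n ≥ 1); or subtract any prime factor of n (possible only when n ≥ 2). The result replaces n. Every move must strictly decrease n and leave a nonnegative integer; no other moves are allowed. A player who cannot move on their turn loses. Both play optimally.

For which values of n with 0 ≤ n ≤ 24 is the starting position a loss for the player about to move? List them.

0, 4, 9, 14, 20, 24

Work bottom-up. With no move the player to move loses. Otherwise the position is W if at least one move leads to an L position for the opponent, and L if every move leads to a W.
n=0: no move → L
n=1: can move to 0, which is L ⇒ W
n=2: can move to 0, which is L ⇒ W
n=3: can move to 0, which is L ⇒ W
n=4: moves to 2(W), 3(W); every one is W ⇒ L
n=5: can move to 0, which is L ⇒ W
n=6: can move to 4, which is L ⇒ W
n=7: can move to 0, which is L ⇒ W
n=8: can move to 4, which is L ⇒ W
n=9: moves to 6(W), 8(W); every one is W ⇒ L
n=10: can move to 9, which is L ⇒ W
n=11: can move to 0, which is L ⇒ W
n=12: can move to 9, which is L ⇒ W
n=13: can move to 0, which is L ⇒ W
n=14: moves to 7(W), 12(W), 13(W); every one is W ⇒ L
n=15: can move to 14, which is L ⇒ W
n=16: can move to 14, which is L ⇒ W
n=17: can move to 0, which is L ⇒ W
n=18: can move to 9, which is L ⇒ W
n=19: can move to 0, which is L ⇒ W
n=20: moves to 10(W), 15(W), 18(W), 19(W); every one is W ⇒ L
n=21: can move to 14, which is L ⇒ W
n=22: can move to 20, which is L ⇒ W
n=23: can move to 0, which is L ⇒ W
n=24: moves to 12(W), 21(W), 22(W), 23(W); every one is W ⇒ L
The losing starting values of n are exactly the entries labelled L in this table (6 of them).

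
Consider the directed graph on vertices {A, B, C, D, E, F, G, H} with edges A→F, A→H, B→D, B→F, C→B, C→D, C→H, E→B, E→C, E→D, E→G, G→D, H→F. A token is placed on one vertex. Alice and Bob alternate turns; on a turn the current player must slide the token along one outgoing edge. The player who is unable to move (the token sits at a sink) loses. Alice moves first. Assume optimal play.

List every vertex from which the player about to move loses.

D, F

Positions with no move are L. A position that does have a move is losing for the player to move precisely when every available move leads to a winning position for the opponent. Fill in the labels:
Every edge goes from a vertex to one that appears earlier in the order F, D, G, H, B, C, E, A, so processing vertices in that order labels each vertex after all of its successors.
F: no outgoing edge → L
D: no outgoing edge → L
G: can move to D, which is L ⇒ W
H: can move to F, which is L ⇒ W
B: can move to D, which is L ⇒ W
C: can move to D, which is L ⇒ W
E: can move to D, which is L ⇒ W
A: can move to F, which is L ⇒ W
The losing starting vertices are exactly the entries labelled L in this table (2 of them).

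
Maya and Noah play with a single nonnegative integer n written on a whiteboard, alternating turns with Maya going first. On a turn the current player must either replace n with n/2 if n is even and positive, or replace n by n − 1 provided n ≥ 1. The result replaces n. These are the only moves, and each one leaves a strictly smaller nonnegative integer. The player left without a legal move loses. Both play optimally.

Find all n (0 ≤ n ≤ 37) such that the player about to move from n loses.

0, 2, 5, 7, 9, 11, 13, 15, 17, 19, 21, 23, 25, 27, 29, 31, 33, 35, 37

Label each position W (a win for the player to move) or L (a loss). A position with no legal move is L; any other position is W exactly when some move reaches an L, and L when every move reaches a W.
n=0: no move → L
n=1: W (go to 0, an L position)
n=2: L (sole option 1(W) is W)
n=3: W (go to 2, an L position)
n=4: W (go to 2, an L position)
n=5: L (sole option 4(W) is W)
n=6: W (go to 5, an L position)
n=7: L (sole option 6(W) is W)
n=8: W (go to 7, an L position)
n=9: L (sole option 8(W) is W)
n=10: W (go to 5, an L position)
n=11: L (sole option 10(W) is W)
n=12: W (go to 11, an L position)
n=13: L (sole option 12(W) is W)
n=14: W (go to 7, an L position)
n=15: L (sole option 14(W) is W)
n=16: W (go to 15, an L position)
n=17: L (sole option 16(W) is W)
n=18: W (go to 9, an L position)
n=19: L (sole option 18(W) is W)
n=20: W (go to 19, an L position)
n=21: L (sole option 20(W) is W)
n=22: W (go to 11, an L position)
n=23: L (sole option 22(W) is W)
n=24: W (go to 23, an L position)
n=25: L (sole option 24(W) is W)
n=26: W (go to 13, an L position)
n=27: L (sole option 26(W) is W)
n=28: W (go to 27, an L position)
n=29: L (sole option 28(W) is W)
n=30: W (go to 15, an L position)
n=31: L (sole option 30(W) is W)
n=32: W (go to 31, an L position)
n=33: L (sole option 32(W) is W)
n=34: W (go to 17, an L position)
n=35: L (sole option 34(W) is W)
n=36: W (go to 35, an L position)
n=37: L (sole option 36(W) is W)
The losing starting values of n are exactly the entries labelled L in this table (19 of them).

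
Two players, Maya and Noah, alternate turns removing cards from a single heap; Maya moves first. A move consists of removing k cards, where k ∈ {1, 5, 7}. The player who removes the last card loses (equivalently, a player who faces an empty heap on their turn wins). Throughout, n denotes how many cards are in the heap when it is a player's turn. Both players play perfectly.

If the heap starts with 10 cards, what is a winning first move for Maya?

Remove 1, leaving 9.

Classify positions by backward induction: terminal positions (no move available) are W. From any other position, the mover wins iff some move reaches an L.
n=0: no move; the opponent has just taken the last card and therefore loses → W
n=1: the only move is to 0(W), a W ⇒ L
n=2: can move to 1, which is L ⇒ W
n=3: the only move is to 2(W), a W ⇒ L
n=4: can move to 3, which is L ⇒ W
n=5: moves to 4(W), 0(W); every one is W ⇒ L
n=6: can move to 5, which is L ⇒ W
n=7: moves to 6(W), 2(W), 0(W); every one is W ⇒ L
n=8: can move to 7, which is L ⇒ W
n=9: moves to 8(W), 4(W), 2(W); every one is W ⇒ L
n=10: can move to 9, which is L ⇒ W
From 10, the L positions reachable in one move are: 9, 5, 3. Any move reaching one of these is winning.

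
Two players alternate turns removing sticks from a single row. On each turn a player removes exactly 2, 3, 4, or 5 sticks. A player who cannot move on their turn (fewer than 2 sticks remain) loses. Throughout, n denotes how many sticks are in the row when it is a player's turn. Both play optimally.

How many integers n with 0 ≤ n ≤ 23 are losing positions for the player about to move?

Compute win/loss labels from the base case upward. A position with no move is L. Any other position is W if it can reach an L in one move, else L.
n=0: no move → L
n=1: no move → L
n=2: reaches L-position 0 → W
n=3: reaches L-position 1 → W
n=4: reaches L-position 1 → W
n=5: reaches L-position 1 → W
n=6: reaches L-position 1 → W
n=7: only reaches 5(W), 4(W), 3(W), 2(W), all W → L
n=8: only reaches 6(W), 5(W), 4(W), 3(W), all W → L
n=9: reaches L-position 7 → W
n=10: reaches L-position 8 → W
n=11: reaches L-position 8 → W
n=12: reaches L-position 8 → W
n=13: reaches L-position 8 → W
n=14: only reaches 12(W), 11(W), 10(W), 9(W), all W → L
n=15: only reaches 13(W), 12(W), 11(W), 10(W), all W → L
n=16: reaches L-position 14 → W
n=17: reaches L-position 15 → W
n=18: reaches L-position 15 → W
n=19: reaches L-position 15 → W
n=20: reaches L-position 15 → W
n=21: only reaches 19(W), 18(W), 17(W), 16(W), all W → L
n=22: only reaches 20(W), 19(W), 18(W), 17(W), all W → L
n=23: reaches L-position 21 → W
L entries with 0 ≤ n ≤ 23: n = 0, 1, 7, 8, 14, 15, 21, 22; that makes 8.

8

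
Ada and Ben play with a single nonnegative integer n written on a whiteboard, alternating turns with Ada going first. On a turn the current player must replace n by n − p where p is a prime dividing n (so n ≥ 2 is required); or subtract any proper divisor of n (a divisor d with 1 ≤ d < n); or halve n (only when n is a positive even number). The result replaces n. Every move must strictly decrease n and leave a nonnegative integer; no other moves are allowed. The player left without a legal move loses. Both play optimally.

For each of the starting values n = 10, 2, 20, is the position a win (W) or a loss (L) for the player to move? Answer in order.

Use the standard recursion: the mover loses at a terminal position; elsewhere, the mover wins exactly when some move hands the opponent an L position.
n=0: no move → L
n=1: no move → L
n=2: can move to 0, which is L ⇒ W
n=3: can move to 0, which is L ⇒ W
n=4: moves to 2(W), 3(W); every one is W ⇒ L
n=5: can move to 0, which is L ⇒ W
n=6: can move to 4, which is L ⇒ W
n=7: can move to 0, which is L ⇒ W
n=8: can move to 4, which is L ⇒ W
n=9: moves to 6(W), 8(W); every one is W ⇒ L
n=10: can move to 9, which is L ⇒ W
n=11: can move to 0, which is L ⇒ W
n=12: can move to 9, which is L ⇒ W
n=13: can move to 0, which is L ⇒ W
n=14: moves to 7(W), 12(W), 13(W); every one is W ⇒ L
n=15: can move to 14, which is L ⇒ W
n=16: can move to 14, which is L ⇒ W
n=17: can move to 0, which is L ⇒ W
n=18: can move to 9, which is L ⇒ W
n=19: can move to 0, which is L ⇒ W
n=20: moves to 10(W), 15(W), 16(W), 18(W), 19(W); every one is W ⇒ L

10: W, 2: W, 20: L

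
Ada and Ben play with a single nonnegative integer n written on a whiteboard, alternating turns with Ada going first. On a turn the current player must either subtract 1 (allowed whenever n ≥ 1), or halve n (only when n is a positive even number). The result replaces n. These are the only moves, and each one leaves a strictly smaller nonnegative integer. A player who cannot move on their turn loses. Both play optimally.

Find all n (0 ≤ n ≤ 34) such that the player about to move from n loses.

0, 2, 5, 7, 9, 11, 13, 15, 17, 19, 21, 23, 25, 27, 29, 31, 33

Positions with no move are L. A position that does have a move is losing for the player to move precisely when every available move leads to a winning position for the opponent. Fill in the labels:
n=0: no move → L
n=1: W (go to 0, an L position)
n=2: L (sole option 1(W) is W)
n=3: W (go to 2, an L position)
n=4: W (go to 2, an L position)
n=5: L (sole option 4(W) is W)
n=6: W (go to 5, an L position)
n=7: L (sole option 6(W) is W)
n=8: W (go to 7, an L position)
n=9: L (sole option 8(W) is W)
n=10: W (go to 5, an L position)
n=11: L (sole option 10(W) is W)
n=12: W (go to 11, an L position)
n=13: L (sole option 12(W) is W)
n=14: W (go to 7, an L position)
n=15: L (sole option 14(W) is W)
n=16: W (go to 15, an L position)
n=17: L (sole option 16(W) is W)
n=18: W (go to 9, an L position)
n=19: L (sole option 18(W) is W)
n=20: W (go to 19, an L position)
n=21: L (sole option 20(W) is W)
n=22: W (go to 11, an L position)
n=23: L (sole option 22(W) is W)
n=24: W (go to 23, an L position)
n=25: L (sole option 24(W) is W)
n=26: W (go to 13, an L position)
n=27: L (sole option 26(W) is W)
n=28: W (go to 27, an L position)
n=29: L (sole option 28(W) is W)
n=30: W (go to 15, an L position)
n=31: L (sole option 30(W) is W)
n=32: W (go to 31, an L position)
n=33: L (sole option 32(W) is W)
n=34: W (go to 17, an L position)
Reading off the rows marked L gives the requested list; there are 17 such values of n.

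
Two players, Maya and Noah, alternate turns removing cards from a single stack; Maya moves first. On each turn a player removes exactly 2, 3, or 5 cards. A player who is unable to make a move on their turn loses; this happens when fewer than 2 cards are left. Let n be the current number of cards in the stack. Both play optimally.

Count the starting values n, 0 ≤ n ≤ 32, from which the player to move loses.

Compute win/loss labels from the base case upward. A position with no move is L. Any other position is W if it can reach an L in one move, else L.
n=0: no move → L
n=1: no move → L
n=2: can move to 0, which is L ⇒ W
n=3: can move to 1, which is L ⇒ W
n=4: can move to 1, which is L ⇒ W
n=5: can move to 0, which is L ⇒ W
n=6: can move to 1, which is L ⇒ W
n=7: moves to 5(W), 4(W), 2(W); every one is W ⇒ L
n=8: moves to 6(W), 5(W), 3(W); every one is W ⇒ L
n=9: can move to 7, which is L ⇒ W
n=10: can move to 8, which is L ⇒ W
n=11: can move to 8, which is L ⇒ W
n=12: can move to 7, which is L ⇒ W
n=13: can move to 8, which is L ⇒ W
n=14: moves to 12(W), 11(W), 9(W); every one is W ⇒ L
n=15: moves to 13(W), 12(W), 10(W); every one is W ⇒ L
n=16: can move to 14, which is L ⇒ W
n=17: can move to 15, which is L ⇒ W
n=18: can move to 15, which is L ⇒ W
n=19: can move to 14, which is L ⇒ W
n=20: can move to 15, which is L ⇒ W
n=21: moves to 19(W), 18(W), 16(W); every one is W ⇒ L
n=22: moves to 20(W), 19(W), 17(W); every one is W ⇒ L
n=23: can move to 21, which is L ⇒ W
n=24: can move to 22, which is L ⇒ W
n=25: can move to 22, which is L ⇒ W
n=26: can move to 21, which is L ⇒ W
n=27: can move to 22, which is L ⇒ W
n=28: moves to 26(W), 25(W), 23(W); every one is W ⇒ L
n=29: moves to 27(W), 26(W), 24(W); every one is W ⇒ L
n=30: can move to 28, which is L ⇒ W
n=31: can move to 29, which is L ⇒ W
n=32: can move to 29, which is L ⇒ W
L entries with 0 ≤ n ≤ 32: n = 0, 1, 7, 8, 14, 15, 21, 22, 28, 29; that makes 10.

10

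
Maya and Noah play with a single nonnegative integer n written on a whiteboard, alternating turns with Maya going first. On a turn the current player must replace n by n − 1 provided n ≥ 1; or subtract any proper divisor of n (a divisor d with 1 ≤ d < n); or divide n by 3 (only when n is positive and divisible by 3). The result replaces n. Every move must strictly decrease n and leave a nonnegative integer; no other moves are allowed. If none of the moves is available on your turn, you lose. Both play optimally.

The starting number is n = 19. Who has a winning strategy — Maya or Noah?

Use the standard recursion: the mover loses at a terminal position; elsewhere, the mover wins exactly when some move hands the opponent an L position.
n=0: no move → L
n=1: W (go to 0, an L position)
n=2: L (sole option 1(W) is W)
n=3: W (go to 2, an L position)
n=4: W (go to 2, an L position)
n=5: L (sole option 4(W) is W)
n=6: W (go to 2, an L position)
n=7: L (sole option 6(W) is W)
n=8: W (go to 7, an L position)
n=9: L (options 3(W), 6(W), 8(W) are all W)
n=10: W (go to 5, an L position)
n=11: L (sole option 10(W) is W)
n=12: W (go to 9, an L position)
n=13: L (sole option 12(W) is W)
n=14: W (go to 7, an L position)
n=15: W (go to 5, an L position)
n=16: L (options 8(W), 12(W), 14(W), 15(W) are all W)
n=17: W (go to 16, an L position)
n=18: W (go to 9, an L position)
n=19: L (sole option 18(W) is W)
Every move from 19 reaches a W position, so the mover loses.

Noah wins.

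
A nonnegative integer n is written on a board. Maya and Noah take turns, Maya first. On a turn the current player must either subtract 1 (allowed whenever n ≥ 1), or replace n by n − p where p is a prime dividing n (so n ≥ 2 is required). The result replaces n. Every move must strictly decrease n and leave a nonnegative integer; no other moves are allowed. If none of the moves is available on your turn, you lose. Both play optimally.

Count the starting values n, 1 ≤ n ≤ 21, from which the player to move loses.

Label each position W (a win for the player to move) or L (a loss). A position with no legal move is L; any other position is W exactly when some move reaches an L, and L when every move reaches a W.
n=0: no move → L
n=1: can move to 0, which is L ⇒ W
n=2: can move to 0, which is L ⇒ W
n=3: can move to 0, which is L ⇒ W
n=4: moves to 2(W), 3(W); every one is W ⇒ L
n=5: can move to 0, which is L ⇒ W
n=6: can move to 4, which is L ⇒ W
n=7: can move to 0, which is L ⇒ W
n=8: moves to 6(W), 7(W); every one is W ⇒ L
n=9: can move to 8, which is L ⇒ W
n=10: can move to 8, which is L ⇒ W
n=11: can move to 0, which is L ⇒ W
n=12: moves to 9(W), 10(W), 11(W); every one is W ⇒ L
n=13: can move to 0, which is L ⇒ W
n=14: can move to 12, which is L ⇒ W
n=15: can move to 12, which is L ⇒ W
n=16: moves to 14(W), 15(W); every one is W ⇒ L
n=17: can move to 0, which is L ⇒ W
n=18: can move to 16, which is L ⇒ W
n=19: can move to 0, which is L ⇒ W
n=20: moves to 15(W), 18(W), 19(W); every one is W ⇒ L
n=21: can move to 20, which is L ⇒ W
L entries with 1 ≤ n ≤ 21 (n=0 is outside the asked range and is not counted): n = 4, 8, 12, 16, 20; that makes 5.

5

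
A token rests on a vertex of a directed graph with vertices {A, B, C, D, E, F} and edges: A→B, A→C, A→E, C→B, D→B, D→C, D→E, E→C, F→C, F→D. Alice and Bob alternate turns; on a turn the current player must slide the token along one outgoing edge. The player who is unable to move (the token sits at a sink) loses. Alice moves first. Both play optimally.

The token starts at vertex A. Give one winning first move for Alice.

Label each position W (a win for the player to move) or L (a loss). A position with no legal move is L; any other position is W exactly when some move reaches an L, and L when every move reaches a W.
Every edge goes from a vertex to one that appears earlier in the order B, C, E, D, A, F, so processing vertices in that order labels each vertex after all of its successors.
B: no outgoing edge → L
C: W (go to B, an L position)
E: L (sole option C(W) is W)
D: W (go to E, an L position)
A: W (go to E, an L position)
F: L (options D(W), C(W) are all W)
From A, the L positions reachable in one move are: E, B. Any move reaching one of these is winning.

Move to E.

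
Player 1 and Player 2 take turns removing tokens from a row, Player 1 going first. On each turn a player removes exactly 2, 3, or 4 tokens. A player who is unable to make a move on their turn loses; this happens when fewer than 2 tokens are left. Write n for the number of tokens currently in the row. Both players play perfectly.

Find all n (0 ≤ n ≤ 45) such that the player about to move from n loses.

0, 1, 6, 7, 12, 13, 18, 19, 24, 25, 30, 31, 36, 37, 42, 43

Classify positions by backward induction: terminal positions (no move available) are L. From any other position, the mover wins iff some move reaches an L.
n=0: no move → L
n=1: no move → L
n=2: reaches L-position 0 → W
n=3: reaches L-position 1 → W
n=4: reaches L-position 1 → W
n=5: reaches L-position 1 → W
n=6: only reaches 4(W), 3(W), 2(W), all W → L
n=7: only reaches 5(W), 4(W), 3(W), all W → L
n=8: reaches L-position 6 → W
n=9: reaches L-position 7 → W
n=10: reaches L-position 7 → W
n=11: reaches L-position 7 → W
n=12: only reaches 10(W), 9(W), 8(W), all W → L
n=13: only reaches 11(W), 10(W), 9(W), all W → L
n=14: reaches L-position 12 → W
n=15: reaches L-position 13 → W
n=16: reaches L-position 13 → W
n=17: reaches L-position 13 → W
n=18: only reaches 16(W), 15(W), 14(W), all W → L
n=19: only reaches 17(W), 16(W), 15(W), all W → L
n=20: reaches L-position 18 → W
n=21: reaches L-position 19 → W
n=22: reaches L-position 19 → W
n=23: reaches L-position 19 → W
n=24: only reaches 22(W), 21(W), 20(W), all W → L
n=25: only reaches 23(W), 22(W), 21(W), all W → L
n=26: reaches L-position 24 → W
n=27: reaches L-position 25 → W
n=28: reaches L-position 25 → W
n=29: reaches L-position 25 → W
n=30: only reaches 28(W), 27(W), 26(W), all W → L
n=31: only reaches 29(W), 28(W), 27(W), all W → L
n=32: reaches L-position 30 → W
n=33: reaches L-position 31 → W
n=34: reaches L-position 31 → W
n=35: reaches L-position 31 → W
n=36: only reaches 34(W), 33(W), 32(W), all W → L
n=37: only reaches 35(W), 34(W), 33(W), all W → L
n=38: reaches L-position 36 → W
n=39: reaches L-position 37 → W
n=40: reaches L-position 37 → W
n=41: reaches L-position 37 → W
n=42: only reaches 40(W), 39(W), 38(W), all W → L
n=43: only reaches 41(W), 40(W), 39(W), all W → L
n=44: reaches L-position 42 → W
n=45: reaches L-position 43 → W
The losing starting values of n are exactly the entries labelled L in this table (16 of them).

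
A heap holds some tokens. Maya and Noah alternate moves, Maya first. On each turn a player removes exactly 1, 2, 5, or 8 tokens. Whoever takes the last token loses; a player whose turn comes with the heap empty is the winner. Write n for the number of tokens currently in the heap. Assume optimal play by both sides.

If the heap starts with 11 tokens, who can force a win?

Maya wins.

Compute win/loss labels from the base case upward. A position with no move is W. Any other position is W if it can reach an L in one move, else L.
n=0: no move; the opponent has just taken the last token and therefore loses → W
n=1: only reaches 0(W), which is W → L
n=2: reaches L-position 1 → W
n=3: reaches L-position 1 → W
n=4: only reaches 3(W), 2(W), all W → L
n=5: reaches L-position 4 → W
n=6: reaches L-position 4 → W
n=7: only reaches 6(W), 5(W), 2(W), all W → L
n=8: reaches L-position 7 → W
n=9: reaches L-position 7 → W
n=10: only reaches 9(W), 8(W), 5(W), 2(W), all W → L
n=11: reaches L-position 10 → W
From 11 Maya can remove 1, leaving 10, reaching an L position.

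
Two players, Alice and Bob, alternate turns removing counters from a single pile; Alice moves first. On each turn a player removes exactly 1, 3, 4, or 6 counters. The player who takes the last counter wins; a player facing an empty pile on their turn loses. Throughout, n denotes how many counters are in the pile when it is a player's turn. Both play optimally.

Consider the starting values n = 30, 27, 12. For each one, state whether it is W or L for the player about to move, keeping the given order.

Use the standard recursion: the mover loses at a terminal position; elsewhere, the mover wins exactly when some move hands the opponent an L position.
n=0: no move → L
n=1: W (go to 0, an L position)
n=2: L (sole option 1(W) is W)
n=3: W (go to 2, an L position)
n=4: W (go to 0, an L position)
n=5: W (go to 2, an L position)
n=6: W (go to 2, an L position)
n=7: L (options 6(W), 4(W), 3(W), 1(W) are all W)
n=8: W (go to 7, an L position)
n=9: L (options 8(W), 6(W), 5(W), 3(W) are all W)
n=10: W (go to 9, an L position)
n=11: W (go to 7, an L position)
n=12: W (go to 9, an L position)
n=13: W (go to 9, an L position)
n=14: L (options 13(W), 11(W), 10(W), 8(W) are all W)
n=15: W (go to 14, an L position)
n=16: L (options 15(W), 13(W), 12(W), 10(W) are all W)
n=17: W (go to 16, an L position)
n=18: W (go to 14, an L position)
n=19: W (go to 16, an L position)
n=20: W (go to 16, an L position)
n=21: L (options 20(W), 18(W), 17(W), 15(W) are all W)
n=22: W (go to 21, an L position)
n=23: L (options 22(W), 20(W), 19(W), 17(W) are all W)
n=24: W (go to 23, an L position)
n=25: W (go to 21, an L position)
n=26: W (go to 23, an L position)
n=27: W (go to 23, an L position)
n=28: L (options 27(W), 25(W), 24(W), 22(W) are all W)
n=29: W (go to 28, an L position)
n=30: L (options 29(W), 27(W), 26(W), 24(W) are all W)

30: L, 27: W, 12: W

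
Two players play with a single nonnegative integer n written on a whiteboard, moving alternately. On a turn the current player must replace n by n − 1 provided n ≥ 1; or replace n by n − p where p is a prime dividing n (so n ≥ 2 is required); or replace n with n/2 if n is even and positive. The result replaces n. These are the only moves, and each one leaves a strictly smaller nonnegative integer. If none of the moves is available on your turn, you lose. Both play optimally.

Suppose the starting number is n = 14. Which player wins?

Classify positions by backward induction: terminal positions (no move available) are L. From any other position, the mover wins iff some move reaches an L.
n=0: no move → L
n=1: reaches L-position 0 → W
n=2: reaches L-position 0 → W
n=3: reaches L-position 0 → W
n=4: only reaches 2(W), 3(W), all W → L
n=5: reaches L-position 0 → W
n=6: reaches L-position 4 → W
n=7: reaches L-position 0 → W
n=8: reaches L-position 4 → W
n=9: only reaches 6(W), 8(W), all W → L
n=10: reaches L-position 9 → W
n=11: reaches L-position 0 → W
n=12: reaches L-position 9 → W
n=13: reaches L-position 0 → W
n=14: only reaches 7(W), 12(W), 13(W), all W → L
Every move from 14 reaches a W position, so the mover loses.

The second player wins.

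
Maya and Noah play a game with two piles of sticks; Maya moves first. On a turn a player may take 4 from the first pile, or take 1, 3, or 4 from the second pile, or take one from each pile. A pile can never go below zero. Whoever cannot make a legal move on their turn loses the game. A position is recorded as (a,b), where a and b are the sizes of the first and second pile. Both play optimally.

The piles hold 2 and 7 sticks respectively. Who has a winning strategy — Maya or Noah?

Use the standard recursion: the mover loses at a terminal position; elsewhere, the mover wins exactly when some move hands the opponent an L position.
No move ever increases a pile, so every position that can arise here has a ≤ 2 and b ≤ 7; it is enough to label the cells with 0 ≤ a ≤ 2 and 0 ≤ b ≤ 7.
Every move lowers a or b (never raises either), so fill the grid row by row in increasing a, and left to right within a row: each cell's successors are then already labelled.
      b=0  b=1  b=2  b=3  b=4  b=5  b=6  b=7
a=0:    L    W    L    W    W    W    W    L
a=1:    L    W    L    W    W    W    W    L
a=2:    L    W    L    W    W    W    W    L
Cells with no legal move (terminal, hence L): (0,0), (1,0), (2,0).
The remaining L cells, each justified by listing all of its moves:
(0,2): only reaches (0,1)(W), which is W → L
(0,7): only reaches (0,6)(W), (0,4)(W), (0,3)(W), all W → L
(1,2): only reaches (1,1)(W), (0,1)(W), all W → L
(1,7): only reaches (1,6)(W), (1,4)(W), (1,3)(W), (0,6)(W), all W → L
(2,2): only reaches (2,1)(W), (1,1)(W), all W → L
(2,7): only reaches (2,6)(W), (2,4)(W), (2,3)(W), (1,6)(W), all W → L
Every other cell has at least one move into one of the L cells above, so it is W.
Every move from (2,7) reaches a W position, so the mover loses.

Noah wins.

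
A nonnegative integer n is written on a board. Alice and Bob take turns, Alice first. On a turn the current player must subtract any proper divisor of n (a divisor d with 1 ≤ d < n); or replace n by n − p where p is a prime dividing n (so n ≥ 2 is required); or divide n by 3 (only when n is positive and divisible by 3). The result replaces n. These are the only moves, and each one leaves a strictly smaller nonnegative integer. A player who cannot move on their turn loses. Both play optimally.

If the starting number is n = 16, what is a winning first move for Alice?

Move to 14.

Label each position W (a win for the player to move) or L (a loss). A position with no legal move is L; any other position is W exactly when some move reaches an L, and L when every move reaches a W.
n=0: no move → L
n=1: no move → L
n=2: reaches L-position 0 → W
n=3: reaches L-position 0 → W
n=4: only reaches 2(W), 3(W), all W → L
n=5: reaches L-position 0 → W
n=6: reaches L-position 4 → W
n=7: reaches L-position 0 → W
n=8: reaches L-position 4 → W
n=9: only reaches 3(W), 6(W), 8(W), all W → L
n=10: reaches L-position 9 → W
n=11: reaches L-position 0 → W
n=12: reaches L-position 4 → W
n=13: reaches L-position 0 → W
n=14: only reaches 7(W), 12(W), 13(W), all W → L
n=15: reaches L-position 14 → W
n=16: reaches L-position 14 → W
From 16, the L positions reachable in one move are: 14.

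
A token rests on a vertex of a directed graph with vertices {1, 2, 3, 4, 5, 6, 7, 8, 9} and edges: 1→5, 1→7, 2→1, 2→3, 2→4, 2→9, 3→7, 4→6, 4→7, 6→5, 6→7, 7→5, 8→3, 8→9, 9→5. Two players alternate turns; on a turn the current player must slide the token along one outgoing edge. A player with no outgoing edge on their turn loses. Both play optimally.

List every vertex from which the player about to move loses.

3, 4, 5

Classify positions by backward induction: terminal positions (no move available) are L. From any other position, the mover wins iff some move reaches an L.
Every edge goes from a vertex to one that appears earlier in the order 5, 7, 6, 4, 9, 3, 1, 8, 2, so processing vertices in that order labels each vertex after all of its successors.
5: no outgoing edge → L
7: →5(L), so W
6: →5(L), so W
4: →6(W), 7(W) — all W, so L
9: →5(L), so W
3: →7(W) only, which is W, so L
1: →5(L), so W
8: →3(L), so W
2: →3(L), so W
Reading off the rows marked L gives the requested list; there are 3 such vertices.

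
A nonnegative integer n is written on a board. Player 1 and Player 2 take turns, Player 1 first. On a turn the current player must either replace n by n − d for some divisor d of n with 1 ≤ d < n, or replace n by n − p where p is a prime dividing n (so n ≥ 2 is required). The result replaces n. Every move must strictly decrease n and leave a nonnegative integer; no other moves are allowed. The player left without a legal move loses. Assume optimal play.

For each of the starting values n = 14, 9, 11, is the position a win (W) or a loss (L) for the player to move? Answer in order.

Positions with no move are L. A position that does have a move is losing for the player to move precisely when every available move leads to a winning position for the opponent. Fill in the labels:
n=0: no move → L
n=1: no move → L
n=2: can move to 0, which is L ⇒ W
n=3: can move to 0, which is L ⇒ W
n=4: moves to 2(W), 3(W); every one is W ⇒ L
n=5: can move to 0, which is L ⇒ W
n=6: can move to 4, which is L ⇒ W
n=7: can move to 0, which is L ⇒ W
n=8: can move to 4, which is L ⇒ W
n=9: moves to 6(W), 8(W); every one is W ⇒ L
n=10: can move to 9, which is L ⇒ W
n=11: can move to 0, which is L ⇒ W
n=12: can move to 9, which is L ⇒ W
n=13: can move to 0, which is L ⇒ W
n=14: moves to 7(W), 12(W), 13(W); every one is W ⇒ L

14: L, 9: L, 11: W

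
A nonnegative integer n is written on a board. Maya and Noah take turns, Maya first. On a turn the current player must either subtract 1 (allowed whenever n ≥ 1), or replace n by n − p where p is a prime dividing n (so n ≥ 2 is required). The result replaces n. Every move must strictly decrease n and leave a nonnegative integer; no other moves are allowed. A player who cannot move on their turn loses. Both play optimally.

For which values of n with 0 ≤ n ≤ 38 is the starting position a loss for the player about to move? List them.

Compute win/loss labels from the base case upward. A position with no move is L. Any other position is W if it can reach an L in one move, else L.
n=0: no move → L
n=1: reaches L-position 0 → W
n=2: reaches L-position 0 → W
n=3: reaches L-position 0 → W
n=4: only reaches 2(W), 3(W), all W → L
n=5: reaches L-position 0 → W
n=6: reaches L-position 4 → W
n=7: reaches L-position 0 → W
n=8: only reaches 6(W), 7(W), all W → L
n=9: reaches L-position 8 → W
n=10: reaches L-position 8 → W
n=11: reaches L-position 0 → W
n=12: only reaches 9(W), 10(W), 11(W), all W → L
n=13: reaches L-position 0 → W
n=14: reaches L-position 12 → W
n=15: reaches L-position 12 → W
n=16: only reaches 14(W), 15(W), all W → L
n=17: reaches L-position 0 → W
n=18: reaches L-position 16 → W
n=19: reaches L-position 0 → W
n=20: only reaches 15(W), 18(W), 19(W), all W → L
n=21: reaches L-position 20 → W
n=22: reaches L-position 20 → W
n=23: reaches L-position 0 → W
n=24: only reaches 21(W), 22(W), 23(W), all W → L
n=25: reaches L-position 20 → W
n=26: reaches L-position 24 → W
n=27: reaches L-position 24 → W
n=28: only reaches 21(W), 26(W), 27(W), all W → L
n=29: reaches L-position 0 → W
n=30: reaches L-position 28 → W
n=31: reaches L-position 0 → W
n=32: only reaches 30(W), 31(W), all W → L
n=33: reaches L-position 32 → W
n=34: reaches L-position 32 → W
n=35: reaches L-position 28 → W
n=36: only reaches 33(W), 34(W), 35(W), all W → L
n=37: reaches L-position 0 → W
n=38: reaches L-position 36 → W
The losing starting values of n are exactly the entries labelled L in this table (10 of them).

0, 4, 8, 12, 16, 20, 24, 28, 32, 36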